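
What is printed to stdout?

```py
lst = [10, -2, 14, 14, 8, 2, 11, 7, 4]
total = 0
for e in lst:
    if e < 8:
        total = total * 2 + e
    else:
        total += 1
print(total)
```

e=10: not <8, total = 0+1 = 1
e=-2: <8, total = 1*2+(-2) = 0
e=14: not <8, total = 0+1 = 1
e=14: not <8, total = 1+1 = 2
e=8: not <8, total = 2+1 = 3
e=2: <8, total = 3*2+2 = 8
e=11: not <8, total = 8+1 = 9
e=7: <8, total = 9*2+7 = 25
e=4: <8, total = 25*2+4 = 54

54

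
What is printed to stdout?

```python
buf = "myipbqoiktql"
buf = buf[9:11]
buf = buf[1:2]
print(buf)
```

q

slice [9:11] → 'tq'
slice [1:2] → 'q'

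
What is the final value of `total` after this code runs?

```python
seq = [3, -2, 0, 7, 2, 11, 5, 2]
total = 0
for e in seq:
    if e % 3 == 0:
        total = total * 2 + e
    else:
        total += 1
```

13

e=3: %3==0, total = 0*2+3 = 3
e=-2: not %3==0, total = 3+1 = 4
e=0: %3==0, total = 4*2+0 = 8
e=7: not %3==0, total = 8+1 = 9
e=2: not %3==0, total = 9+1 = 10
e=11: not %3==0, total = 10+1 = 11
e=5: not %3==0, total = 11+1 = 12
e=2: not %3==0, total = 12+1 = 13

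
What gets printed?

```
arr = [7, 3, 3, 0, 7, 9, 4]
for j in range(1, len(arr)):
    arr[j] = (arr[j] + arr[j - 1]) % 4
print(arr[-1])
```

1

j=1: arr[1] = (3+7)%4 = 2 → [7, 2, 3, 0, 7, 9, 4]
j=2: arr[2] = (3+2)%4 = 1 → [7, 2, 1, 0, 7, 9, 4]
j=3: arr[3] = (0+1)%4 = 1 → [7, 2, 1, 1, 7, 9, 4]
j=4: arr[4] = (7+1)%4 = 0 → [7, 2, 1, 1, 0, 9, 4]
j=5: arr[5] = (9+0)%4 = 1 → [7, 2, 1, 1, 0, 1, 4]
j=6: arr[6] = (4+1)%4 = 1 → [7, 2, 1, 1, 0, 1, 1]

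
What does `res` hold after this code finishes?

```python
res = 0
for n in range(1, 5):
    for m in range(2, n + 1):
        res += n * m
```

55

n=2,m=2: res = 0+4 = 4
n=3,m=2: res = 4+6 = 10
n=3,m=3: res = 10+9 = 19
n=4,m=2: res = 19+8 = 27
n=4,m=3: res = 27+12 = 39
n=4,m=4: res = 39+16 = 55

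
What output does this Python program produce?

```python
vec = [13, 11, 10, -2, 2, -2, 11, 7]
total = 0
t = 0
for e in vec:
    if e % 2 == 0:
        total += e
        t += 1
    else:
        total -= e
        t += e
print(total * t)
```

-1564

e=13: not even, total = 0-13 = -13; t=13
e=11: not even, total = (-13)-11 = -24; t=24
e=10: even, total = (-24)+10 = -14; t=25
e=-2: even, total = (-14)+(-2) = -16; t=26
e=2: even, total = (-16)+2 = -14; t=27
e=-2: even, total = (-14)+(-2) = -16; t=28
e=11: not even, total = (-16)-11 = -27; t=39
e=7: not even, total = (-27)-7 = -34; t=46
total*t = (-34)*46 = -1564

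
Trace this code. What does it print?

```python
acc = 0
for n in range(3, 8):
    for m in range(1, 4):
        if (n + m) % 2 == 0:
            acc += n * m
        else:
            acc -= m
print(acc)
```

66

n=3,m=1: even sum, acc = 0+3 = 3
n=3,m=2: odd sum, acc = 3-2 = 1
n=3,m=3: even sum, acc = 1+9 = 10
n=4,m=1: odd sum, acc = 10-1 = 9
n=4,m=2: even sum, acc = 9+8 = 17
n=4,m=3: odd sum, acc = 17-3 = 14
n=5,m=1: even sum, acc = 14+5 = 19
n=5,m=2: odd sum, acc = 19-2 = 17
n=5,m=3: even sum, acc = 17+15 = 32
n=6,m=1: odd sum, acc = 32-1 = 31
n=6,m=2: even sum, acc = 31+12 = 43
n=6,m=3: odd sum, acc = 43-3 = 40
n=7,m=1: even sum, acc = 40+7 = 47
n=7,m=2: odd sum, acc = 47-2 = 45
n=7,m=3: even sum, acc = 45+21 = 66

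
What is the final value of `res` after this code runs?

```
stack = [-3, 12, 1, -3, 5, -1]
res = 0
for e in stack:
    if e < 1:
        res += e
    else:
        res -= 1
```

e=-3: <1, res = 0+(-3) = -3
e=12: not <1, res = (-3)-1 = -4
e=1: not <1, res = (-4)-1 = -5
e=-3: <1, res = (-5)+(-3) = -8
e=5: not <1, res = (-8)-1 = -9
e=-1: <1, res = (-9)+(-1) = -10

-10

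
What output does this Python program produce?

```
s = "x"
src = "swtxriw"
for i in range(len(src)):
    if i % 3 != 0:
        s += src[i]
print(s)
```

xwtri

i=0: skip
i=1: add 'w' → 'xw'
i=2: add 't' → 'xwt'
i=3: skip
i=4: add 'r' → 'xwtr'
i=5: add 'i' → 'xwtri'
i=6: skip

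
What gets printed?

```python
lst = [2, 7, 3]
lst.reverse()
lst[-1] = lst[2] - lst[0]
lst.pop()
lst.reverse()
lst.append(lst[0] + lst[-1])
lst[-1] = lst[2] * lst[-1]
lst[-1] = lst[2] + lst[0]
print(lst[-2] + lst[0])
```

10

reverse → [3, 7, 2]
lst[-1] = lst[2]-lst[0] = 2-3 = -1 → [3, 7, -1]
pop() removes -1 → [3, 7]
reverse → [7, 3]
append lst[0]+lst[-1] = 7+3 = 10 → [7, 3, 10]
lst[-1] = lst[2]*lst[-1] = 10*10 = 100 → [7, 3, 100]
lst[-1] = lst[2]+lst[0] = 100+7 = 107 → [7, 3, 107]
lst[-2]+lst[0] = 3+7 = 10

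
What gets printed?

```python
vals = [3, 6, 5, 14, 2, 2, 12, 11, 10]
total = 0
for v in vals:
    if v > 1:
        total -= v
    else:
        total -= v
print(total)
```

v=3: >1, total = 0-3 = -3
v=6: >1, total = (-3)-6 = -9
v=5: >1, total = (-9)-5 = -14
v=14: >1, total = (-14)-14 = -28
v=2: >1, total = (-28)-2 = -30
v=2: >1, total = (-30)-2 = -32
v=12: >1, total = (-32)-12 = -44
v=11: >1, total = (-44)-11 = -55
v=10: >1, total = (-55)-10 = -65

-65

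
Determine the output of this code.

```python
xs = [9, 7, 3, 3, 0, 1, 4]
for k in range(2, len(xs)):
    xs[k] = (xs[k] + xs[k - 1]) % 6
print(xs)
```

k=2: xs[2] = (3+7)%6 = 4 → [9, 7, 4, 3, 0, 1, 4]
k=3: xs[3] = (3+4)%6 = 1 → [9, 7, 4, 1, 0, 1, 4]
k=4: xs[4] = (0+1)%6 = 1 → [9, 7, 4, 1, 1, 1, 4]
k=5: xs[5] = (1+1)%6 = 2 → [9, 7, 4, 1, 1, 2, 4]
k=6: xs[6] = (4+2)%6 = 0 → [9, 7, 4, 1, 1, 2, 0]

[9, 7, 4, 1, 1, 2, 0]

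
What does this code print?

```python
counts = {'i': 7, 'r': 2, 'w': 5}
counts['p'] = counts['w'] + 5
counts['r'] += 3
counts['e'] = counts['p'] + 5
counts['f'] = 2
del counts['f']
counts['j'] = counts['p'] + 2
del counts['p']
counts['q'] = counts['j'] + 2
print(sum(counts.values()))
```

counts['p'] = counts['w']+5 = 10 → {'i': 7, 'r': 2, 'w': 5, 'p': 10}
counts['r'] = 2+3 = 5 → {'i': 7, 'r': 5, 'w': 5, 'p': 10}
counts['e'] = counts['p']+5 = 15 → {'i': 7, 'r': 5, 'w': 5, 'p': 10, 'e': 15}
counts['f'] = 2 → {'i': 7, 'r': 5, 'w': 5, 'p': 10, 'e': 15, 'f': 2}
del 'f' → {'i': 7, 'r': 5, 'w': 5, 'p': 10, 'e': 15}
counts['j'] = counts['p']+2 = 12 → {'i': 7, 'r': 5, 'w': 5, 'p': 10, 'e': 15, 'j': 12}
del 'p' → {'i': 7, 'r': 5, 'w': 5, 'e': 15, 'j': 12}
counts['q'] = counts['j']+2 = 14 → {'i': 7, 'r': 5, 'w': 5, 'e': 15, 'j': 12, 'q': 14}
sum of values = 58

58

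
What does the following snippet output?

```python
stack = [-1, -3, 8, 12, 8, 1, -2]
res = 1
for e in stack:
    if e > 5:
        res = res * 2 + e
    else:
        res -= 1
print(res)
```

e=-1: not >5, res = 1-1 = 0
e=-3: not >5, res = 0-1 = -1
e=8: >5, res = (-1)*2+8 = 6
e=12: >5, res = 6*2+12 = 24
e=8: >5, res = 24*2+8 = 56
e=1: not >5, res = 56-1 = 55
e=-2: not >5, res = 55-1 = 54

54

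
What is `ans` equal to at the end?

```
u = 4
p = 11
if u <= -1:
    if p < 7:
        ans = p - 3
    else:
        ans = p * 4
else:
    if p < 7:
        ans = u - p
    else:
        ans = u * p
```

u=4, p=11
u <= -1 is False; p < 7 is False
→ ans = u * p = 44

44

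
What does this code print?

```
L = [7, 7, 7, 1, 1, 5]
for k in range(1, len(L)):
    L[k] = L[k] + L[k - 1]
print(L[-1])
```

28

k=1: L[1] = 7+7 = 14 → [7, 14, 7, 1, 1, 5]
k=2: L[2] = 7+14 = 21 → [7, 14, 21, 1, 1, 5]
k=3: L[3] = 1+21 = 22 → [7, 14, 21, 22, 1, 5]
k=4: L[4] = 1+22 = 23 → [7, 14, 21, 22, 23, 5]
k=5: L[5] = 5+23 = 28 → [7, 14, 21, 22, 23, 28]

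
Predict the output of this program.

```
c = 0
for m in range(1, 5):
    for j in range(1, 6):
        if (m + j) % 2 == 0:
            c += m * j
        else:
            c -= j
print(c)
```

m=1,j=1: even sum, c = 0+1 = 1
m=1,j=2: odd sum, c = 1-2 = -1
m=1,j=3: even sum, c = (-1)+3 = 2
m=1,j=4: odd sum, c = 2-4 = -2
m=1,j=5: even sum, c = (-2)+5 = 3
m=2,j=1: odd sum, c = 3-1 = 2
m=2,j=2: even sum, c = 2+4 = 6
m=2,j=3: odd sum, c = 6-3 = 3
m=2,j=4: even sum, c = 3+8 = 11
m=2,j=5: odd sum, c = 11-5 = 6
m=3,j=1: even sum, c = 6+3 = 9
m=3,j=2: odd sum, c = 9-2 = 7
m=3,j=3: even sum, c = 7+9 = 16
m=3,j=4: odd sum, c = 16-4 = 12
m=3,j=5: even sum, c = 12+15 = 27
m=4,j=1: odd sum, c = 27-1 = 26
m=4,j=2: even sum, c = 26+8 = 34
m=4,j=3: odd sum, c = 34-3 = 31
m=4,j=4: even sum, c = 31+16 = 47
m=4,j=5: odd sum, c = 47-5 = 42

42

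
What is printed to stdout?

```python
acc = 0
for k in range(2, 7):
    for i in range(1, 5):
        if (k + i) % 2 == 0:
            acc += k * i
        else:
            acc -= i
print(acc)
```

k=2,i=1: odd sum, acc = 0-1 = -1
k=2,i=2: even sum, acc = (-1)+4 = 3
k=2,i=3: odd sum, acc = 3-3 = 0
k=2,i=4: even sum, acc = 0+8 = 8
k=3,i=1: even sum, acc = 8+3 = 11
k=3,i=2: odd sum, acc = 11-2 = 9
k=3,i=3: even sum, acc = 9+9 = 18
k=3,i=4: odd sum, acc = 18-4 = 14
k=4,i=1: odd sum, acc = 14-1 = 13
k=4,i=2: even sum, acc = 13+8 = 21
k=4,i=3: odd sum, acc = 21-3 = 18
k=4,i=4: even sum, acc = 18+16 = 34
k=5,i=1: even sum, acc = 34+5 = 39
k=5,i=2: odd sum, acc = 39-2 = 37
k=5,i=3: even sum, acc = 37+15 = 52
k=5,i=4: odd sum, acc = 52-4 = 48
k=6,i=1: odd sum, acc = 48-1 = 47
k=6,i=2: even sum, acc = 47+12 = 59
k=6,i=3: odd sum, acc = 59-3 = 56
k=6,i=4: even sum, acc = 56+24 = 80

80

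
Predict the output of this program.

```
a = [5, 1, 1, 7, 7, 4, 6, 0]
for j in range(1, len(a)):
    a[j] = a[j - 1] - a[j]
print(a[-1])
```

j=1: a[1] = 5-1 = 4 → [5, 4, 1, 7, 7, 4, 6, 0]
j=2: a[2] = 4-1 = 3 → [5, 4, 3, 7, 7, 4, 6, 0]
j=3: a[3] = 3-7 = -4 → [5, 4, 3, -4, 7, 4, 6, 0]
j=4: a[4] = (-4)-7 = -11 → [5, 4, 3, -4, -11, 4, 6, 0]
j=5: a[5] = (-11)-4 = -15 → [5, 4, 3, -4, -11, -15, 6, 0]
j=6: a[6] = (-15)-6 = -21 → [5, 4, 3, -4, -11, -15, -21, 0]
j=7: a[7] = (-21)-0 = -21 → [5, 4, 3, -4, -11, -15, -21, -21]

-21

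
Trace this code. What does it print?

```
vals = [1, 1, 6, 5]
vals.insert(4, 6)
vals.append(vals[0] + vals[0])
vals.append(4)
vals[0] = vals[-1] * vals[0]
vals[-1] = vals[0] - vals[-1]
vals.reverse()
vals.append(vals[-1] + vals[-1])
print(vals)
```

[0, 2, 6, 5, 6, 1, 4, 8]

insert 6 at 4 → [1, 1, 6, 5, 6]
append vals[0]+vals[0] = 1+1 = 2 → [1, 1, 6, 5, 6, 2]
append 4 → [1, 1, 6, 5, 6, 2, 4]
vals[0] = vals[-1]*vals[0] = 4*1 = 4 → [4, 1, 6, 5, 6, 2, 4]
vals[-1] = vals[0]-vals[-1] = 4-4 = 0 → [4, 1, 6, 5, 6, 2, 0]
reverse → [0, 2, 6, 5, 6, 1, 4]
append vals[-1]+vals[-1] = 4+4 = 8 → [0, 2, 6, 5, 6, 1, 4, 8]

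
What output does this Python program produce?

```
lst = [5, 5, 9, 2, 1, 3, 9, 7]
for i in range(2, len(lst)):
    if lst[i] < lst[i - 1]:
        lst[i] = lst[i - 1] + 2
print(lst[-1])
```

i=2: 9>=5, unchanged → [5, 5, 9, 2, 1, 3, 9, 7]
i=3: 2<9, lst[3] = 9+2 = 11 → [5, 5, 9, 11, 1, 3, 9, 7]
i=4: 1<11, lst[4] = 11+2 = 13 → [5, 5, 9, 11, 13, 3, 9, 7]
i=5: 3<13, lst[5] = 13+2 = 15 → [5, 5, 9, 11, 13, 15, 9, 7]
i=6: 9<15, lst[6] = 15+2 = 17 → [5, 5, 9, 11, 13, 15, 17, 7]
i=7: 7<17, lst[7] = 17+2 = 19 → [5, 5, 9, 11, 13, 15, 17, 19]

19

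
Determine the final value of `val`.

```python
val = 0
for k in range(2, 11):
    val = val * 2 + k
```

k=2: val = 0*2+2 = 2
k=3: val = 2*2+3 = 7
k=4: val = 7*2+4 = 18
k=5: val = 18*2+5 = 41
k=6: val = 41*2+6 = 88
k=7: val = 88*2+7 = 183
k=8: val = 183*2+8 = 374
k=9: val = 374*2+9 = 757
k=10: val = 757*2+10 = 1524

1524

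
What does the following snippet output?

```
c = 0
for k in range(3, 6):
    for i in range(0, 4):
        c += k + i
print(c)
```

k=3,i=0: c = 0+3 = 3
k=3,i=1: c = 3+4 = 7
k=3,i=2: c = 7+5 = 12
k=3,i=3: c = 12+6 = 18
k=4,i=0: c = 18+4 = 22
k=4,i=1: c = 22+5 = 27
k=4,i=2: c = 27+6 = 33
k=4,i=3: c = 33+7 = 40
k=5,i=0: c = 40+5 = 45
k=5,i=1: c = 45+6 = 51
k=5,i=2: c = 51+7 = 58
k=5,i=3: c = 58+8 = 66

66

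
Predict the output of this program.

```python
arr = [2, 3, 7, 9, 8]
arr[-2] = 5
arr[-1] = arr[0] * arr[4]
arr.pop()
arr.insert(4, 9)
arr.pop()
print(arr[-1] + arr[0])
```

arr[-2] = 5 → [2, 3, 7, 5, 8]
arr[-1] = arr[0]*arr[4] = 2*8 = 16 → [2, 3, 7, 5, 16]
pop() removes 16 → [2, 3, 7, 5]
insert 9 at 4 → [2, 3, 7, 5, 9]
pop() removes 9 → [2, 3, 7, 5]
arr[-1]+arr[0] = 5+2 = 7

7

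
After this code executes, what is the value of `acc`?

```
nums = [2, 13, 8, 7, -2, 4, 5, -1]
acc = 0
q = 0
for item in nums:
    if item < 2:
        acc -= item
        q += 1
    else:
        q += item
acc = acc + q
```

44

item=2: not <2; q=2
item=13: not <2; q=15
item=8: not <2; q=23
item=7: not <2; q=30
item=-2: <2, acc = 0-(-2) = 2; q=31
item=4: not <2; q=35
item=5: not <2; q=40
item=-1: <2, acc = 2-(-1) = 3; q=41
acc+q = 3+41 = 44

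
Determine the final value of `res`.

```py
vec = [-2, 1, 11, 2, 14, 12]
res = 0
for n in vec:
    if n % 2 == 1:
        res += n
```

n=-2: not odd
n=1: odd, res = 0+1 = 1
n=11: odd, res = 1+11 = 12
n=2: not odd
n=14: not odd
n=12: not odd

12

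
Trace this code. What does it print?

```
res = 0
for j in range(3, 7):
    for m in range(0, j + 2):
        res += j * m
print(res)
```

j=3,m=0: res = 0+0 = 0
j=3,m=1: res = 0+3 = 3
j=3,m=2: res = 3+6 = 9
j=3,m=3: res = 9+9 = 18
j=3,m=4: res = 18+12 = 30
j=4,m=0: res = 30+0 = 30
j=4,m=1: res = 30+4 = 34
j=4,m=2: res = 34+8 = 42
j=4,m=3: res = 42+12 = 54
j=4,m=4: res = 54+16 = 70
j=4,m=5: res = 70+20 = 90
j=5,m=0: res = 90+0 = 90
j=5,m=1: res = 90+5 = 95
j=5,m=2: res = 95+10 = 105
j=5,m=3: res = 105+15 = 120
j=5,m=4: res = 120+20 = 140
j=5,m=5: res = 140+25 = 165
j=5,m=6: res = 165+30 = 195
j=6,m=0: res = 195+0 = 195
j=6,m=1: res = 195+6 = 201
j=6,m=2: res = 201+12 = 213
j=6,m=3: res = 213+18 = 231
j=6,m=4: res = 231+24 = 255
j=6,m=5: res = 255+30 = 285
j=6,m=6: res = 285+36 = 321
j=6,m=7: res = 321+42 = 363

363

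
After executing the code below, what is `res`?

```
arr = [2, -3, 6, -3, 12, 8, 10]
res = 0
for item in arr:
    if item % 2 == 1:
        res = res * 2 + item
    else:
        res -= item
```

item=2: not odd, res = 0-2 = -2
item=-3: odd, res = (-2)*2+(-3) = -7
item=6: not odd, res = (-7)-6 = -13
item=-3: odd, res = (-13)*2+(-3) = -29
item=12: not odd, res = (-29)-12 = -41
item=8: not odd, res = (-41)-8 = -49
item=10: not odd, res = (-49)-10 = -59

-59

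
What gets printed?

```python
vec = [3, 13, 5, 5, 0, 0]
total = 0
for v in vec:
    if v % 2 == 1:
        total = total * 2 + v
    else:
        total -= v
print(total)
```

v=3: odd, total = 0*2+3 = 3
v=13: odd, total = 3*2+13 = 19
v=5: odd, total = 19*2+5 = 43
v=5: odd, total = 43*2+5 = 91
v=0: not odd, total = 91-0 = 91
v=0: not odd, total = 91-0 = 91

91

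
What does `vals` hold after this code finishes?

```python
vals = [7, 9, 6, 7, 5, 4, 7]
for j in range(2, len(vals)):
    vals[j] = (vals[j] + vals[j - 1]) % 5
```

[7, 9, 0, 2, 2, 1, 3]

j=2: vals[2] = (6+9)%5 = 0 → [7, 9, 0, 7, 5, 4, 7]
j=3: vals[3] = (7+0)%5 = 2 → [7, 9, 0, 2, 5, 4, 7]
j=4: vals[4] = (5+2)%5 = 2 → [7, 9, 0, 2, 2, 4, 7]
j=5: vals[5] = (4+2)%5 = 1 → [7, 9, 0, 2, 2, 1, 7]
j=6: vals[6] = (7+1)%5 = 3 → [7, 9, 0, 2, 2, 1, 3]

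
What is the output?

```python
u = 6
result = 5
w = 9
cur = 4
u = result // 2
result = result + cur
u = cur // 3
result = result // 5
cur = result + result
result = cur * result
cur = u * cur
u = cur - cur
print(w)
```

9

u = 5//2 = 2
result = 5+4 = 9
u = 4//3 = 1
result = 9//5 = 1
cur = 1+1 = 2
result = 2*1 = 2
cur = 1*2 = 2
u = 2-2 = 0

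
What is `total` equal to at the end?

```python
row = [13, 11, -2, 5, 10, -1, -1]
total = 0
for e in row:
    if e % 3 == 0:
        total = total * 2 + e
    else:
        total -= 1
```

-7

e=13: not %3==0, total = 0-1 = -1
e=11: not %3==0, total = (-1)-1 = -2
e=-2: not %3==0, total = (-2)-1 = -3
e=5: not %3==0, total = (-3)-1 = -4
e=10: not %3==0, total = (-4)-1 = -5
e=-1: not %3==0, total = (-5)-1 = -6
e=-1: not %3==0, total = (-6)-1 = -7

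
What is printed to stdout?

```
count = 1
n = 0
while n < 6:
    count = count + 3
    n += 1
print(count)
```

n=0: count = 1+3 = 4
n=1: count = 4+3 = 7
n=2: count = 7+3 = 10
n=3: count = 10+3 = 13
n=4: count = 13+3 = 16
n=5: count = 16+3 = 19

19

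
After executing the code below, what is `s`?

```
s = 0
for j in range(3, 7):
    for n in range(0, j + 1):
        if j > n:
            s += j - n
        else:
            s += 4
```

j=3,n=0: 3>0, s = 0+3 = 3
j=3,n=1: 3>1, s = 3+2 = 5
j=3,n=2: 3>2, s = 5+1 = 6
j=3,n=3: not 3>3, s = 6+4 = 10
j=4,n=0: 4>0, s = 10+4 = 14
j=4,n=1: 4>1, s = 14+3 = 17
j=4,n=2: 4>2, s = 17+2 = 19
j=4,n=3: 4>3, s = 19+1 = 20
j=4,n=4: not 4>4, s = 20+4 = 24
j=5,n=0: 5>0, s = 24+5 = 29
j=5,n=1: 5>1, s = 29+4 = 33
j=5,n=2: 5>2, s = 33+3 = 36
j=5,n=3: 5>3, s = 36+2 = 38
j=5,n=4: 5>4, s = 38+1 = 39
j=5,n=5: not 5>5, s = 39+4 = 43
j=6,n=0: 6>0, s = 43+6 = 49
j=6,n=1: 6>1, s = 49+5 = 54
j=6,n=2: 6>2, s = 54+4 = 58
j=6,n=3: 6>3, s = 58+3 = 61
j=6,n=4: 6>4, s = 61+2 = 63
j=6,n=5: 6>5, s = 63+1 = 64
j=6,n=6: not 6>6, s = 64+4 = 68

68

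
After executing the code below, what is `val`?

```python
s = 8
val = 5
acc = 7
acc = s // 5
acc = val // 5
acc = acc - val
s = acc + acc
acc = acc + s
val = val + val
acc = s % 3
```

10

acc = 8//5 = 1
acc = 5//5 = 1
acc = 1-5 = -4
s = (-4)+(-4) = -8
acc = (-4)+(-8) = -12
val = 5+5 = 10
acc = (-8)%3 = 1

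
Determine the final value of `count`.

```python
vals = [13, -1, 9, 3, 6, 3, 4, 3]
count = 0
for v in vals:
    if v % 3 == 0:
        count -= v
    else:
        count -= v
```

v=13: not %3==0, count = 0-13 = -13
v=-1: not %3==0, count = (-13)-(-1) = -12
v=9: %3==0, count = (-12)-9 = -21
v=3: %3==0, count = (-21)-3 = -24
v=6: %3==0, count = (-24)-6 = -30
v=3: %3==0, count = (-30)-3 = -33
v=4: not %3==0, count = (-33)-4 = -37
v=3: %3==0, count = (-37)-3 = -40

-40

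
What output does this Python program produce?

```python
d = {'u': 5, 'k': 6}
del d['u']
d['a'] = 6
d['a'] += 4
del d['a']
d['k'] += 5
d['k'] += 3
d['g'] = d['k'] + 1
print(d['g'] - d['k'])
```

del 'u' → {'k': 6}
d['a'] = 6 → {'k': 6, 'a': 6}
d['a'] = 6+4 = 10 → {'k': 6, 'a': 10}
del 'a' → {'k': 6}
d['k'] = 6+5 = 11 → {'k': 11}
d['k'] = 11+3 = 14 → {'k': 14}
d['g'] = d['k']+1 = 15 → {'k': 14, 'g': 15}
d['g']-d['k'] = 15-14 = 1

1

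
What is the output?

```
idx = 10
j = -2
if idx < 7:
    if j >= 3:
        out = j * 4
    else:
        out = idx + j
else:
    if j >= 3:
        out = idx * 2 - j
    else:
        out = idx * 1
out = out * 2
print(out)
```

idx=10, j=-2
idx < 7 is False; j >= 3 is False
→ out = idx * 1 = 10
out = 10*2 = 20

20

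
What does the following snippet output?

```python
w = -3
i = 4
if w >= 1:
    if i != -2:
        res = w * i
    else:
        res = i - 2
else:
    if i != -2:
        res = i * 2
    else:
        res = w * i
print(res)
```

w=-3, i=4
w >= 1 is False; i != -2 is True
→ res = i * 2 = 8

8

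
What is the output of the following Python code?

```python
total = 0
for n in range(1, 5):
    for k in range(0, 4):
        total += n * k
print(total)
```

n=1,k=0: total = 0+0 = 0
n=1,k=1: total = 0+1 = 1
n=1,k=2: total = 1+2 = 3
n=1,k=3: total = 3+3 = 6
n=2,k=0: total = 6+0 = 6
n=2,k=1: total = 6+2 = 8
n=2,k=2: total = 8+4 = 12
n=2,k=3: total = 12+6 = 18
n=3,k=0: total = 18+0 = 18
n=3,k=1: total = 18+3 = 21
n=3,k=2: total = 21+6 = 27
n=3,k=3: total = 27+9 = 36
n=4,k=0: total = 36+0 = 36
n=4,k=1: total = 36+4 = 40
n=4,k=2: total = 40+8 = 48
n=4,k=3: total = 48+12 = 60

60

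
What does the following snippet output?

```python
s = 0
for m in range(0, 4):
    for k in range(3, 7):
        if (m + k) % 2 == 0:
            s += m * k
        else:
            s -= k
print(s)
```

m=0,k=3: odd sum, s = 0-3 = -3
m=0,k=4: even sum, s = (-3)+0 = -3
m=0,k=5: odd sum, s = (-3)-5 = -8
m=0,k=6: even sum, s = (-8)+0 = -8
m=1,k=3: even sum, s = (-8)+3 = -5
m=1,k=4: odd sum, s = (-5)-4 = -9
m=1,k=5: even sum, s = (-9)+5 = -4
m=1,k=6: odd sum, s = (-4)-6 = -10
m=2,k=3: odd sum, s = (-10)-3 = -13
m=2,k=4: even sum, s = (-13)+8 = -5
m=2,k=5: odd sum, s = (-5)-5 = -10
m=2,k=6: even sum, s = (-10)+12 = 2
m=3,k=3: even sum, s = 2+9 = 11
m=3,k=4: odd sum, s = 11-4 = 7
m=3,k=5: even sum, s = 7+15 = 22
m=3,k=6: odd sum, s = 22-6 = 16

16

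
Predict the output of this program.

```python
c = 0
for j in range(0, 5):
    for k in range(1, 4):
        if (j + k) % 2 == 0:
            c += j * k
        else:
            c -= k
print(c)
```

j=0,k=1: odd sum, c = 0-1 = -1
j=0,k=2: even sum, c = (-1)+0 = -1
j=0,k=3: odd sum, c = (-1)-3 = -4
j=1,k=1: even sum, c = (-4)+1 = -3
j=1,k=2: odd sum, c = (-3)-2 = -5
j=1,k=3: even sum, c = (-5)+3 = -2
j=2,k=1: odd sum, c = (-2)-1 = -3
j=2,k=2: even sum, c = (-3)+4 = 1
j=2,k=3: odd sum, c = 1-3 = -2
j=3,k=1: even sum, c = (-2)+3 = 1
j=3,k=2: odd sum, c = 1-2 = -1
j=3,k=3: even sum, c = (-1)+9 = 8
j=4,k=1: odd sum, c = 8-1 = 7
j=4,k=2: even sum, c = 7+8 = 15
j=4,k=3: odd sum, c = 15-3 = 12

12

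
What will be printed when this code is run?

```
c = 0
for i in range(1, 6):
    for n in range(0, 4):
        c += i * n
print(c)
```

i=1,n=0: c = 0+0 = 0
i=1,n=1: c = 0+1 = 1
i=1,n=2: c = 1+2 = 3
i=1,n=3: c = 3+3 = 6
i=2,n=0: c = 6+0 = 6
i=2,n=1: c = 6+2 = 8
i=2,n=2: c = 8+4 = 12
i=2,n=3: c = 12+6 = 18
i=3,n=0: c = 18+0 = 18
i=3,n=1: c = 18+3 = 21
i=3,n=2: c = 21+6 = 27
i=3,n=3: c = 27+9 = 36
i=4,n=0: c = 36+0 = 36
i=4,n=1: c = 36+4 = 40
i=4,n=2: c = 40+8 = 48
i=4,n=3: c = 48+12 = 60
i=5,n=0: c = 60+0 = 60
i=5,n=1: c = 60+5 = 65
i=5,n=2: c = 65+10 = 75
i=5,n=3: c = 75+15 = 90

90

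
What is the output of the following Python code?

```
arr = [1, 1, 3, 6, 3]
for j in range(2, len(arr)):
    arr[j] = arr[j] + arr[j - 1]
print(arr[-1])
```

13

j=2: arr[2] = 3+1 = 4 → [1, 1, 4, 6, 3]
j=3: arr[3] = 6+4 = 10 → [1, 1, 4, 10, 3]
j=4: arr[4] = 3+10 = 13 → [1, 1, 4, 10, 13]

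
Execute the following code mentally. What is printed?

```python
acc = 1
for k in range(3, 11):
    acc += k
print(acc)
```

53

k=3: acc = 1+3 = 4
k=4: acc = 4+4 = 8
k=5: acc = 8+5 = 13
k=6: acc = 13+6 = 19
k=7: acc = 19+7 = 26
k=8: acc = 26+8 = 34
k=9: acc = 34+9 = 43
k=10: acc = 43+10 = 53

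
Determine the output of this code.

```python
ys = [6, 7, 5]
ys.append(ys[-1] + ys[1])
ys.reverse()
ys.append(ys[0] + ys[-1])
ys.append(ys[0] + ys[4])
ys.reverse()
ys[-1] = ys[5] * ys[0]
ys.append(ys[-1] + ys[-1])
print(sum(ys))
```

1146

append ys[-1]+ys[1] = 5+7 = 12 → [6, 7, 5, 12]
reverse → [12, 5, 7, 6]
append ys[0]+ys[-1] = 12+6 = 18 → [12, 5, 7, 6, 18]
append ys[0]+ys[4] = 12+18 = 30 → [12, 5, 7, 6, 18, 30]
reverse → [30, 18, 6, 7, 5, 12]
ys[-1] = ys[5]*ys[0] = 12*30 = 360 → [30, 18, 6, 7, 5, 360]
append ys[-1]+ys[-1] = 360+360 = 720 → [30, 18, 6, 7, 5, 360, 720]
sum = 1146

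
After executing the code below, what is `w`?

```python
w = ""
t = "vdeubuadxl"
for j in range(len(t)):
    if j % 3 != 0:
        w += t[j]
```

j=0: skip
j=1: add 'd' → 'd'
j=2: add 'e' → 'de'
j=3: skip
j=4: add 'b' → 'deb'
j=5: add 'u' → 'debu'
j=6: skip
j=7: add 'd' → 'debud'
j=8: add 'x' → 'debudx'
j=9: skip

'debudx'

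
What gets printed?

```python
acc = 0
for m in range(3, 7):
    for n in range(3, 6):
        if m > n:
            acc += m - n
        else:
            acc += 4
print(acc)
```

m=3,n=3: not 3>3, acc = 0+4 = 4
m=3,n=4: not 3>4, acc = 4+4 = 8
m=3,n=5: not 3>5, acc = 8+4 = 12
m=4,n=3: 4>3, acc = 12+1 = 13
m=4,n=4: not 4>4, acc = 13+4 = 17
m=4,n=5: not 4>5, acc = 17+4 = 21
m=5,n=3: 5>3, acc = 21+2 = 23
m=5,n=4: 5>4, acc = 23+1 = 24
m=5,n=5: not 5>5, acc = 24+4 = 28
m=6,n=3: 6>3, acc = 28+3 = 31
m=6,n=4: 6>4, acc = 31+2 = 33
m=6,n=5: 6>5, acc = 33+1 = 34

34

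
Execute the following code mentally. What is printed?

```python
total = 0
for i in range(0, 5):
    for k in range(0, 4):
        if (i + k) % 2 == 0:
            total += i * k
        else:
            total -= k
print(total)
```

12

i=0,k=0: even sum, total = 0+0 = 0
i=0,k=1: odd sum, total = 0-1 = -1
i=0,k=2: even sum, total = (-1)+0 = -1
i=0,k=3: odd sum, total = (-1)-3 = -4
i=1,k=0: odd sum, total = (-4)-0 = -4
i=1,k=1: even sum, total = (-4)+1 = -3
i=1,k=2: odd sum, total = (-3)-2 = -5
i=1,k=3: even sum, total = (-5)+3 = -2
i=2,k=0: even sum, total = (-2)+0 = -2
i=2,k=1: odd sum, total = (-2)-1 = -3
i=2,k=2: even sum, total = (-3)+4 = 1
i=2,k=3: odd sum, total = 1-3 = -2
i=3,k=0: odd sum, total = (-2)-0 = -2
i=3,k=1: even sum, total = (-2)+3 = 1
i=3,k=2: odd sum, total = 1-2 = -1
i=3,k=3: even sum, total = (-1)+9 = 8
i=4,k=0: even sum, total = 8+0 = 8
i=4,k=1: odd sum, total = 8-1 = 7
i=4,k=2: even sum, total = 7+8 = 15
i=4,k=3: odd sum, total = 15-3 = 12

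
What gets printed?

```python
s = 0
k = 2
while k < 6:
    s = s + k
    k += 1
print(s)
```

k=2: s = 0+2 = 2
k=3: s = 2+3 = 5
k=4: s = 5+4 = 9
k=5: s = 9+5 = 14

14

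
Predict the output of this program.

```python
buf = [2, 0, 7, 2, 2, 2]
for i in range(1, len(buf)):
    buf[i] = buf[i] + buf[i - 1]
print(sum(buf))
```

52

i=1: buf[1] = 0+2 = 2 → [2, 2, 7, 2, 2, 2]
i=2: buf[2] = 7+2 = 9 → [2, 2, 9, 2, 2, 2]
i=3: buf[3] = 2+9 = 11 → [2, 2, 9, 11, 2, 2]
i=4: buf[4] = 2+11 = 13 → [2, 2, 9, 11, 13, 2]
i=5: buf[5] = 2+13 = 15 → [2, 2, 9, 11, 13, 15]
sum = 52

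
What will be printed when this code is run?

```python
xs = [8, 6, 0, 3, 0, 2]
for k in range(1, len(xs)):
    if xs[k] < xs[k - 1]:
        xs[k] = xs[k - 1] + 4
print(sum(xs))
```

k=1: 6<8, xs[1] = 8+4 = 12 → [8, 12, 0, 3, 0, 2]
k=2: 0<12, xs[2] = 12+4 = 16 → [8, 12, 16, 3, 0, 2]
k=3: 3<16, xs[3] = 16+4 = 20 → [8, 12, 16, 20, 0, 2]
k=4: 0<20, xs[4] = 20+4 = 24 → [8, 12, 16, 20, 24, 2]
k=5: 2<24, xs[5] = 24+4 = 28 → [8, 12, 16, 20, 24, 28]
sum = 108

108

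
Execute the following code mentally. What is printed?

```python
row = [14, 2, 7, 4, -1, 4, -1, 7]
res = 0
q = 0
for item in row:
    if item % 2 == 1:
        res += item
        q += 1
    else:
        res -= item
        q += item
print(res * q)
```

-336

item=14: not odd, res = 0-14 = -14; q=14
item=2: not odd, res = (-14)-2 = -16; q=16
item=7: odd, res = (-16)+7 = -9; q=17
item=4: not odd, res = (-9)-4 = -13; q=21
item=-1: odd, res = (-13)+(-1) = -14; q=22
item=4: not odd, res = (-14)-4 = -18; q=26
item=-1: odd, res = (-18)+(-1) = -19; q=27
item=7: odd, res = (-19)+7 = -12; q=28
res*q = (-12)*28 = -336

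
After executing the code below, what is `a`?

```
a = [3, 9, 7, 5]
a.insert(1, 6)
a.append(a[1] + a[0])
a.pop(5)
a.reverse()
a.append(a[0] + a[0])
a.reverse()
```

insert 6 at 1 → [3, 6, 9, 7, 5]
append a[1]+a[0] = 6+3 = 9 → [3, 6, 9, 7, 5, 9]
pop(5) removes 9 → [3, 6, 9, 7, 5]
reverse → [5, 7, 9, 6, 3]
append a[0]+a[0] = 5+5 = 10 → [5, 7, 9, 6, 3, 10]
reverse → [10, 3, 6, 9, 7, 5]

[10, 3, 6, 9, 7, 5]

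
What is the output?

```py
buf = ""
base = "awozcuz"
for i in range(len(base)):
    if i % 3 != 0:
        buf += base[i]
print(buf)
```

wocu

i=0: skip
i=1: add 'w' → 'w'
i=2: add 'o' → 'wo'
i=3: skip
i=4: add 'c' → 'woc'
i=5: add 'u' → 'wocu'
i=6: skip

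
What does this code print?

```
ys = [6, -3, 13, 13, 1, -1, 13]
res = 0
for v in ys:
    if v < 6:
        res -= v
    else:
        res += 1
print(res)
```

v=6: not <6, res = 0+1 = 1
v=-3: <6, res = 1-(-3) = 4
v=13: not <6, res = 4+1 = 5
v=13: not <6, res = 5+1 = 6
v=1: <6, res = 6-1 = 5
v=-1: <6, res = 5-(-1) = 6
v=13: not <6, res = 6+1 = 7

7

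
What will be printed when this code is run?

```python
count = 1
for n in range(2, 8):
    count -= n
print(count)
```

-26

n=2: count = 1-2 = -1
n=3: count = (-1)-3 = -4
n=4: count = (-4)-4 = -8
n=5: count = (-8)-5 = -13
n=6: count = (-13)-6 = -19
n=7: count = (-19)-7 = -26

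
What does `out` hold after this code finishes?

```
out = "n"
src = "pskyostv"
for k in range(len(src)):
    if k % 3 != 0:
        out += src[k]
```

k=0: skip
k=1: add 's' → 'ns'
k=2: add 'k' → 'nsk'
k=3: skip
k=4: add 'o' → 'nsko'
k=5: add 's' → 'nskos'
k=6: skip
k=7: add 'v' → 'nskosv'

'nskosv'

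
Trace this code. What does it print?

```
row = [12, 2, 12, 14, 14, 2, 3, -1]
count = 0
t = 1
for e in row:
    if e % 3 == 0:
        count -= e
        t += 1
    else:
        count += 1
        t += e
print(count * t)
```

-770

e=12: %3==0, count = 0-12 = -12; t=2
e=2: not %3==0, count = (-12)+1 = -11; t=4
e=12: %3==0, count = (-11)-12 = -23; t=5
e=14: not %3==0, count = (-23)+1 = -22; t=19
e=14: not %3==0, count = (-22)+1 = -21; t=33
e=2: not %3==0, count = (-21)+1 = -20; t=35
e=3: %3==0, count = (-20)-3 = -23; t=36
e=-1: not %3==0, count = (-23)+1 = -22; t=35
count*t = (-22)*35 = -770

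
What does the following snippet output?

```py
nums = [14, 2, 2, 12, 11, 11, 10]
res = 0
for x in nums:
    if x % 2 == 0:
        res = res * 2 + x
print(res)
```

x=14: even, res = 0*2+14 = 14
x=2: even, res = 14*2+2 = 30
x=2: even, res = 30*2+2 = 62
x=12: even, res = 62*2+12 = 136
x=11: not even
x=11: not even
x=10: even, res = 136*2+10 = 282

282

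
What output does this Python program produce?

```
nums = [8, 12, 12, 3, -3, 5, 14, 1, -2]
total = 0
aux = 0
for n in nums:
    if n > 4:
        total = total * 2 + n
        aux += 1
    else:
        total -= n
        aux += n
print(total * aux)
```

1188

n=8: >4, total = 0*2+8 = 8; aux=1
n=12: >4, total = 8*2+12 = 28; aux=2
n=12: >4, total = 28*2+12 = 68; aux=3
n=3: not >4, total = 68-3 = 65; aux=6
n=-3: not >4, total = 65-(-3) = 68; aux=3
n=5: >4, total = 68*2+5 = 141; aux=4
n=14: >4, total = 141*2+14 = 296; aux=5
n=1: not >4, total = 296-1 = 295; aux=6
n=-2: not >4, total = 295-(-2) = 297; aux=4
total*aux = 297*4 = 1188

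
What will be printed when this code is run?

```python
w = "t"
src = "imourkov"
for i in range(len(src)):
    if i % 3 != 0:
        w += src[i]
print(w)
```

tmorkv

i=0: skip
i=1: add 'm' → 'tm'
i=2: add 'o' → 'tmo'
i=3: skip
i=4: add 'r' → 'tmor'
i=5: add 'k' → 'tmork'
i=6: skip
i=7: add 'v' → 'tmorkv'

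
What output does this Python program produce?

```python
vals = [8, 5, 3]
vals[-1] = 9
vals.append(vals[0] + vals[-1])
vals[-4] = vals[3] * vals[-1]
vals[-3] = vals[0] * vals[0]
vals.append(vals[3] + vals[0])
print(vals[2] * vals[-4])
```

vals[-1] = 9 → [8, 5, 9]
append vals[0]+vals[-1] = 8+9 = 17 → [8, 5, 9, 17]
vals[-4] = vals[3]*vals[-1] = 17*17 = 289 → [289, 5, 9, 17]
vals[-3] = vals[0]*vals[0] = 289*289 = 83521 → [289, 83521, 9, 17]
append vals[3]+vals[0] = 17+289 = 306 → [289, 83521, 9, 17, 306]
vals[2]*vals[-4] = 9*83521 = 751689

751689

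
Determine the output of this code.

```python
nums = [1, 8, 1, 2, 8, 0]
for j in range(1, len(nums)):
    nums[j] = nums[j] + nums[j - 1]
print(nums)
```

j=1: nums[1] = 8+1 = 9 → [1, 9, 1, 2, 8, 0]
j=2: nums[2] = 1+9 = 10 → [1, 9, 10, 2, 8, 0]
j=3: nums[3] = 2+10 = 12 → [1, 9, 10, 12, 8, 0]
j=4: nums[4] = 8+12 = 20 → [1, 9, 10, 12, 20, 0]
j=5: nums[5] = 0+20 = 20 → [1, 9, 10, 12, 20, 20]

[1, 9, 10, 12, 20, 20]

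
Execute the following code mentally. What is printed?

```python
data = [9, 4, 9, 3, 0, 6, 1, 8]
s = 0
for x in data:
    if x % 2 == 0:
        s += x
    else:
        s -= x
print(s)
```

x=9: not even, s = 0-9 = -9
x=4: even, s = (-9)+4 = -5
x=9: not even, s = (-5)-9 = -14
x=3: not even, s = (-14)-3 = -17
x=0: even, s = (-17)+0 = -17
x=6: even, s = (-17)+6 = -11
x=1: not even, s = (-11)-1 = -12
x=8: even, s = (-12)+8 = -4

-4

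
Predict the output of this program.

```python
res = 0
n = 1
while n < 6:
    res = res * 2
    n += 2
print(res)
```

0

n=1: res = 0*2 = 0
n=3: res = 0*2 = 0
n=5: res = 0*2 = 0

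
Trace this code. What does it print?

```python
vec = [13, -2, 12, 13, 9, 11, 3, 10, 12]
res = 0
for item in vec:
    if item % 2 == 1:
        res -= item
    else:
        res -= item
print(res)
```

-81

item=13: odd, res = 0-13 = -13
item=-2: not odd, res = (-13)-(-2) = -11
item=12: not odd, res = (-11)-12 = -23
item=13: odd, res = (-23)-13 = -36
item=9: odd, res = (-36)-9 = -45
item=11: odd, res = (-45)-11 = -56
item=3: odd, res = (-56)-3 = -59
item=10: not odd, res = (-59)-10 = -69
item=12: not odd, res = (-69)-12 = -81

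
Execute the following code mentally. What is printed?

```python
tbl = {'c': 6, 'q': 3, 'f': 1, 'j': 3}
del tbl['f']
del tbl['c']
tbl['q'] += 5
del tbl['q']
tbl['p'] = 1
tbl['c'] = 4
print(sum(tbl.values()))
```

8

del 'f' → {'c': 6, 'q': 3, 'j': 3}
del 'c' → {'q': 3, 'j': 3}
tbl['q'] = 3+5 = 8 → {'q': 8, 'j': 3}
del 'q' → {'j': 3}
tbl['p'] = 1 → {'j': 3, 'p': 1}
tbl['c'] = 4 → {'j': 3, 'p': 1, 'c': 4}
sum of values = 8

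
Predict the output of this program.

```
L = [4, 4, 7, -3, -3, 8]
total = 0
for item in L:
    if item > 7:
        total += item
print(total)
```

8

item=4: not >7
item=4: not >7
item=7: not >7
item=-3: not >7
item=-3: not >7
item=8: >7, total = 0+8 = 8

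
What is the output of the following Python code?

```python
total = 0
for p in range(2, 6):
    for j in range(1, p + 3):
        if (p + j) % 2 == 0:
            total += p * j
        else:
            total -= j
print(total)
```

136

p=2,j=1: odd sum, total = 0-1 = -1
p=2,j=2: even sum, total = (-1)+4 = 3
p=2,j=3: odd sum, total = 3-3 = 0
p=2,j=4: even sum, total = 0+8 = 8
p=3,j=1: even sum, total = 8+3 = 11
p=3,j=2: odd sum, total = 11-2 = 9
p=3,j=3: even sum, total = 9+9 = 18
p=3,j=4: odd sum, total = 18-4 = 14
p=3,j=5: even sum, total = 14+15 = 29
p=4,j=1: odd sum, total = 29-1 = 28
p=4,j=2: even sum, total = 28+8 = 36
p=4,j=3: odd sum, total = 36-3 = 33
p=4,j=4: even sum, total = 33+16 = 49
p=4,j=5: odd sum, total = 49-5 = 44
p=4,j=6: even sum, total = 44+24 = 68
p=5,j=1: even sum, total = 68+5 = 73
p=5,j=2: odd sum, total = 73-2 = 71
p=5,j=3: even sum, total = 71+15 = 86
p=5,j=4: odd sum, total = 86-4 = 82
p=5,j=5: even sum, total = 82+25 = 107
p=5,j=6: odd sum, total = 107-6 = 101
p=5,j=7: even sum, total = 101+35 = 136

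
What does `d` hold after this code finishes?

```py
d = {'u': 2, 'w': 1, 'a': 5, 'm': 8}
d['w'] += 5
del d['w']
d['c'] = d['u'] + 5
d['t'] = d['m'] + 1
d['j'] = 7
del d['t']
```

d['w'] = 1+5 = 6 → {'u': 2, 'w': 6, 'a': 5, 'm': 8}
del 'w' → {'u': 2, 'a': 5, 'm': 8}
d['c'] = d['u']+5 = 7 → {'u': 2, 'a': 5, 'm': 8, 'c': 7}
d['t'] = d['m']+1 = 9 → {'u': 2, 'a': 5, 'm': 8, 'c': 7, 't': 9}
d['j'] = 7 → {'u': 2, 'a': 5, 'm': 8, 'c': 7, 't': 9, 'j': 7}
del 't' → {'u': 2, 'a': 5, 'm': 8, 'c': 7, 'j': 7}

{'u': 2, 'a': 5, 'm': 8, 'c': 7, 'j': 7}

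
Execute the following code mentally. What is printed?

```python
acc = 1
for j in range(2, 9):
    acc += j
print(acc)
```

j=2: acc = 1+2 = 3
j=3: acc = 3+3 = 6
j=4: acc = 6+4 = 10
j=5: acc = 10+5 = 15
j=6: acc = 15+6 = 21
j=7: acc = 21+7 = 28
j=8: acc = 28+8 = 36

36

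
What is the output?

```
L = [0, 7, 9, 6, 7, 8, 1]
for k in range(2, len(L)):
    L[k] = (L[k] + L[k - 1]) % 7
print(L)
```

k=2: L[2] = (9+7)%7 = 2 → [0, 7, 2, 6, 7, 8, 1]
k=3: L[3] = (6+2)%7 = 1 → [0, 7, 2, 1, 7, 8, 1]
k=4: L[4] = (7+1)%7 = 1 → [0, 7, 2, 1, 1, 8, 1]
k=5: L[5] = (8+1)%7 = 2 → [0, 7, 2, 1, 1, 2, 1]
k=6: L[6] = (1+2)%7 = 3 → [0, 7, 2, 1, 1, 2, 3]

[0, 7, 2, 1, 1, 2, 3]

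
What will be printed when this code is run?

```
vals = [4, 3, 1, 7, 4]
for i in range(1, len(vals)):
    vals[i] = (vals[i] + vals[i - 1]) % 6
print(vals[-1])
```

1

i=1: vals[1] = (3+4)%6 = 1 → [4, 1, 1, 7, 4]
i=2: vals[2] = (1+1)%6 = 2 → [4, 1, 2, 7, 4]
i=3: vals[3] = (7+2)%6 = 3 → [4, 1, 2, 3, 4]
i=4: vals[4] = (4+3)%6 = 1 → [4, 1, 2, 3, 1]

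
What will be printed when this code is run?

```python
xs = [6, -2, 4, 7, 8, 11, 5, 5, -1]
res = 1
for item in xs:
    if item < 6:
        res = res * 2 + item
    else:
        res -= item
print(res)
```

item=6: not <6, res = 1-6 = -5
item=-2: <6, res = (-5)*2+(-2) = -12
item=4: <6, res = (-12)*2+4 = -20
item=7: not <6, res = (-20)-7 = -27
item=8: not <6, res = (-27)-8 = -35
item=11: not <6, res = (-35)-11 = -46
item=5: <6, res = (-46)*2+5 = -87
item=5: <6, res = (-87)*2+5 = -169
item=-1: <6, res = (-169)*2+(-1) = -339

-339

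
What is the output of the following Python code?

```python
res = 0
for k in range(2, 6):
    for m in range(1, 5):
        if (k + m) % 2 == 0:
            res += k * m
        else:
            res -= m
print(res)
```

48

k=2,m=1: odd sum, res = 0-1 = -1
k=2,m=2: even sum, res = (-1)+4 = 3
k=2,m=3: odd sum, res = 3-3 = 0
k=2,m=4: even sum, res = 0+8 = 8
k=3,m=1: even sum, res = 8+3 = 11
k=3,m=2: odd sum, res = 11-2 = 9
k=3,m=3: even sum, res = 9+9 = 18
k=3,m=4: odd sum, res = 18-4 = 14
k=4,m=1: odd sum, res = 14-1 = 13
k=4,m=2: even sum, res = 13+8 = 21
k=4,m=3: odd sum, res = 21-3 = 18
k=4,m=4: even sum, res = 18+16 = 34
k=5,m=1: even sum, res = 34+5 = 39
k=5,m=2: odd sum, res = 39-2 = 37
k=5,m=3: even sum, res = 37+15 = 52
k=5,m=4: odd sum, res = 52-4 = 48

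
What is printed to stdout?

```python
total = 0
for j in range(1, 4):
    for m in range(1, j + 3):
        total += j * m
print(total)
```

j=1,m=1: total = 0+1 = 1
j=1,m=2: total = 1+2 = 3
j=1,m=3: total = 3+3 = 6
j=2,m=1: total = 6+2 = 8
j=2,m=2: total = 8+4 = 12
j=2,m=3: total = 12+6 = 18
j=2,m=4: total = 18+8 = 26
j=3,m=1: total = 26+3 = 29
j=3,m=2: total = 29+6 = 35
j=3,m=3: total = 35+9 = 44
j=3,m=4: total = 44+12 = 56
j=3,m=5: total = 56+15 = 71

71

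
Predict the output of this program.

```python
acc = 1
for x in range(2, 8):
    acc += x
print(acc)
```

x=2: acc = 1+2 = 3
x=3: acc = 3+3 = 6
x=4: acc = 6+4 = 10
x=5: acc = 10+5 = 15
x=6: acc = 15+6 = 21
x=7: acc = 21+7 = 28

28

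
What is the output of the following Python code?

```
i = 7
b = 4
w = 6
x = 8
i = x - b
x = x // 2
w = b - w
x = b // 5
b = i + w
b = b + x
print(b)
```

2

i = 8-4 = 4
x = 8//2 = 4
w = 4-6 = -2
x = 4//5 = 0
b = 4+(-2) = 2
b = 2+0 = 2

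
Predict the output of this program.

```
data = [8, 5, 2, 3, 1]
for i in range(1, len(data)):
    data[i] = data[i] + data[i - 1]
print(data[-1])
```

i=1: data[1] = 5+8 = 13 → [8, 13, 2, 3, 1]
i=2: data[2] = 2+13 = 15 → [8, 13, 15, 3, 1]
i=3: data[3] = 3+15 = 18 → [8, 13, 15, 18, 1]
i=4: data[4] = 1+18 = 19 → [8, 13, 15, 18, 19]

19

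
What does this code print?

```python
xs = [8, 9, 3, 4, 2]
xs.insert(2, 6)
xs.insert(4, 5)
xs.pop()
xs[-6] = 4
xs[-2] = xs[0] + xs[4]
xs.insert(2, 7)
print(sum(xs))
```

insert 6 at 2 → [8, 9, 6, 3, 4, 2]
insert 5 at 4 → [8, 9, 6, 3, 5, 4, 2]
pop() removes 2 → [8, 9, 6, 3, 5, 4]
xs[-6] = 4 → [4, 9, 6, 3, 5, 4]
xs[-2] = xs[0]+xs[4] = 4+5 = 9 → [4, 9, 6, 3, 9, 4]
insert 7 at 2 → [4, 9, 7, 6, 3, 9, 4]
sum = 42

42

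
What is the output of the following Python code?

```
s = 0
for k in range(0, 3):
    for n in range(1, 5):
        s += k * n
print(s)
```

k=0,n=1: s = 0+0 = 0
k=0,n=2: s = 0+0 = 0
k=0,n=3: s = 0+0 = 0
k=0,n=4: s = 0+0 = 0
k=1,n=1: s = 0+1 = 1
k=1,n=2: s = 1+2 = 3
k=1,n=3: s = 3+3 = 6
k=1,n=4: s = 6+4 = 10
k=2,n=1: s = 10+2 = 12
k=2,n=2: s = 12+4 = 16
k=2,n=3: s = 16+6 = 22
k=2,n=4: s = 22+8 = 30

30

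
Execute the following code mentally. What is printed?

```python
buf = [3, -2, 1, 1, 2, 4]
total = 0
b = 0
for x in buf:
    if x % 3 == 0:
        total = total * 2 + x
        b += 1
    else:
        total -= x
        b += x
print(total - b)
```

-10

x=3: %3==0, total = 0*2+3 = 3; b=1
x=-2: not %3==0, total = 3-(-2) = 5; b=-1
x=1: not %3==0, total = 5-1 = 4; b=0
x=1: not %3==0, total = 4-1 = 3; b=1
x=2: not %3==0, total = 3-2 = 1; b=3
x=4: not %3==0, total = 1-4 = -3; b=7
total-b = (-3)-7 = -10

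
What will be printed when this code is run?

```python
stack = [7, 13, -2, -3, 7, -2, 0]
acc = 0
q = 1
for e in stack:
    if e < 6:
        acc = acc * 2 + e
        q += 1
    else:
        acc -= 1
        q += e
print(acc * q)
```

e=7: not <6, acc = 0-1 = -1; q=8
e=13: not <6, acc = (-1)-1 = -2; q=21
e=-2: <6, acc = (-2)*2+(-2) = -6; q=22
e=-3: <6, acc = (-6)*2+(-3) = -15; q=23
e=7: not <6, acc = (-15)-1 = -16; q=30
e=-2: <6, acc = (-16)*2+(-2) = -34; q=31
e=0: <6, acc = (-34)*2+0 = -68; q=32
acc*q = (-68)*32 = -2176

-2176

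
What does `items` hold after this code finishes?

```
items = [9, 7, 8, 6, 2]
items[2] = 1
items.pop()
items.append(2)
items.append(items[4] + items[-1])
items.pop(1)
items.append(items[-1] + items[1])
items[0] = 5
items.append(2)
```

[5, 1, 6, 2, 4, 5, 2]

items[2] = 1 → [9, 7, 1, 6, 2]
pop() removes 2 → [9, 7, 1, 6]
append 2 → [9, 7, 1, 6, 2]
append items[4]+items[-1] = 2+2 = 4 → [9, 7, 1, 6, 2, 4]
pop(1) removes 7 → [9, 1, 6, 2, 4]
append items[-1]+items[1] = 4+1 = 5 → [9, 1, 6, 2, 4, 5]
items[0] = 5 → [5, 1, 6, 2, 4, 5]
append 2 → [5, 1, 6, 2, 4, 5, 2]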